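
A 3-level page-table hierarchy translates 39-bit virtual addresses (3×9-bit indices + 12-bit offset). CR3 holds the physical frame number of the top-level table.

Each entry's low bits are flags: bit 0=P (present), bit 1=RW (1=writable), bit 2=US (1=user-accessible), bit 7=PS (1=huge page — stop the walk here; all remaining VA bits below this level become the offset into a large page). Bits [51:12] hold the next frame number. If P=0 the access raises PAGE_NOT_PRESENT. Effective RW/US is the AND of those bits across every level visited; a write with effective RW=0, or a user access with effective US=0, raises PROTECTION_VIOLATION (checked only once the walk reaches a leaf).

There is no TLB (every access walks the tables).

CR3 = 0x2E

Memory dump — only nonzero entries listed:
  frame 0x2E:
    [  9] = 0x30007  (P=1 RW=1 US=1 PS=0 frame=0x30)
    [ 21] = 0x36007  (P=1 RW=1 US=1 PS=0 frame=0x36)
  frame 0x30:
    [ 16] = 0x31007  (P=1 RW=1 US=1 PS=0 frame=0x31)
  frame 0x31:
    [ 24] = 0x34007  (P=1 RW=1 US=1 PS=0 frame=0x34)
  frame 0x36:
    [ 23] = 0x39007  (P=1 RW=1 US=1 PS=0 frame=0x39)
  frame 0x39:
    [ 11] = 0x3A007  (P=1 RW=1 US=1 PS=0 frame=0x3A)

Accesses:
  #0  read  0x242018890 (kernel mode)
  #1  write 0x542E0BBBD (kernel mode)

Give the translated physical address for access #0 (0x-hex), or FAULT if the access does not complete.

Trace:
#0 VA=0x242018890 (r,kernel):
  L0 @0x2E[9] → 0x30007  P=1,RW=1,US=1,PS=0
  L1 @0x30[16] → 0x31007  P=1,RW=1,US=1,PS=0
  L2 @0x31[24] → 0x34007  P=1,RW=1,US=1,PS=0
  ✓ 0x34890  — 3 lookups
#1 VA=0x542E0BBBD (w,kernel):
  L0 @0x2E[21] → 0x36007  P=1,RW=1,US=1,PS=0
  L1 @0x36[23] → 0x39007  P=1,RW=1,US=1,PS=0
  L2 @0x39[11] → 0x3A007  P=1,RW=1,US=1,PS=0
  ✓ 0x3ABBD  — 3 lookups

Access #0 PA: 0x34890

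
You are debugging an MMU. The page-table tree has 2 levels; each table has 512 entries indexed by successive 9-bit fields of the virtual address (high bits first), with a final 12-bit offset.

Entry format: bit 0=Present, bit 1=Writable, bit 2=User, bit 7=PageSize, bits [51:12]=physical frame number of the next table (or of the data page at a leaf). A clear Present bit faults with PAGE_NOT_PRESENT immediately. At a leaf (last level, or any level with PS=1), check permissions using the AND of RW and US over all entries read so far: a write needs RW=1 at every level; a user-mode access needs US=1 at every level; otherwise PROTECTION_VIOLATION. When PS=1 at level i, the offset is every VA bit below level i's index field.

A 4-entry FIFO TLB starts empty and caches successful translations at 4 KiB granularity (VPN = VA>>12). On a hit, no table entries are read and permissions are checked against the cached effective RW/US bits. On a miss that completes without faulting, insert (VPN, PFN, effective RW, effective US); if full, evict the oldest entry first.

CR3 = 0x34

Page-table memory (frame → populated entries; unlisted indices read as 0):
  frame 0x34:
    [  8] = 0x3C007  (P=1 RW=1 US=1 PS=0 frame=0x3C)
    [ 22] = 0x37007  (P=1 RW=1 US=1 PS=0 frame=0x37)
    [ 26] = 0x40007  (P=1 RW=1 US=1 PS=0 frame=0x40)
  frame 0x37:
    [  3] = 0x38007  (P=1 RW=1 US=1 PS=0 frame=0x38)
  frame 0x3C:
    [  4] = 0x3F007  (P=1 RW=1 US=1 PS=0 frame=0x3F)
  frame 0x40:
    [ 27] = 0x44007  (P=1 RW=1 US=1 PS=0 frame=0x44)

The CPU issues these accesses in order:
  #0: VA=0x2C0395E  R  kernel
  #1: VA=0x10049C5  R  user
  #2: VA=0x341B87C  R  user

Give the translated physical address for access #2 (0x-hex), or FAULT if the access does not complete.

Walk each access:
#0 VA=0x2C0395E (r,kernel):
  L0: frame=0x34 idx=22 entry=0x37007 [P=1 RW=1 US=1 PS=0]
  L1: frame=0x37 idx=3 entry=0x38007 [P=1 RW=1 US=1 PS=0]
  ✓ 0x3895E  — 2 lookups
#1 VA=0x10049C5 (r,user):
  L0: frame=0x34 idx=8 entry=0x3C007 [P=1 RW=1 US=1 PS=0]
  L1: frame=0x3C idx=4 entry=0x3F007 [P=1 RW=1 US=1 PS=0]
  ✓ 0x3F9C5  — 2 lookups
#2 VA=0x341B87C (r,user):
  L0: frame=0x34 idx=26 entry=0x40007 [P=1 RW=1 US=1 PS=0]
  L1: frame=0x40 idx=27 entry=0x44007 [P=1 RW=1 US=1 PS=0]
  ✓ 0x4487C  — 2 lookups

Access #2 PA: 0x4487C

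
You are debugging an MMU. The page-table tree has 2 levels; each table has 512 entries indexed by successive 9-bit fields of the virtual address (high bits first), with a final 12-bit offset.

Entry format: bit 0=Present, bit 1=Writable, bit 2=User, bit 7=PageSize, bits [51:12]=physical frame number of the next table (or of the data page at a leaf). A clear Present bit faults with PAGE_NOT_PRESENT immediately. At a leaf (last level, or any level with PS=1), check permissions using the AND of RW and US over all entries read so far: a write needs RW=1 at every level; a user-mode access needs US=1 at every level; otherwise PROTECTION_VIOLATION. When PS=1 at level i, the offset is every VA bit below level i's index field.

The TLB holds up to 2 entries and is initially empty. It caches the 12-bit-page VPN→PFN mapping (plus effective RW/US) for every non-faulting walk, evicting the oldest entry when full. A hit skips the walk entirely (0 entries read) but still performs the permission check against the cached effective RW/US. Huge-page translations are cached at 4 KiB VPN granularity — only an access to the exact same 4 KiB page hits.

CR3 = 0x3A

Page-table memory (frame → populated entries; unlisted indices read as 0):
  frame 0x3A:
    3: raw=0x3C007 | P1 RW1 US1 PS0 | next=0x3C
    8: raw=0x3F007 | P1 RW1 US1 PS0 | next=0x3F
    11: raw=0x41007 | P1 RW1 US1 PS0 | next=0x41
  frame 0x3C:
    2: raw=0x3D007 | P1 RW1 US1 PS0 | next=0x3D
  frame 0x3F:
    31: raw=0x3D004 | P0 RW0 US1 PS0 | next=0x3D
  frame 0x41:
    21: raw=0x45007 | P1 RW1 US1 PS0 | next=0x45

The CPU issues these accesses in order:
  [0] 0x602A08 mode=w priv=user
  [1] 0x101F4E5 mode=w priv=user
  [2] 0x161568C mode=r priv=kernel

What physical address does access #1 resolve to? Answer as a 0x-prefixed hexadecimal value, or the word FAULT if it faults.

Trace:
#0 VA=0x602A08 (w,user):
  L0 @0x3A[3] → 0x3C007  P=1,RW=1,US=1,PS=0
  L1 @0x3C[2] → 0x3D007  P=1,RW=1,US=1,PS=0
  ⇒ phys 0x3DA08  [2 reads]
#1 VA=0x101F4E5 (w,user):
  L0 @0x3A[8] → 0x3F007  P=1,RW=1,US=1,PS=0
  L1 @0x3F[31] → 0x3D004  P=0,RW=0,US=1,PS=0
  ⇒ fault: PAGE_NOT_PRESENT  — 2 lookups
#2 VA=0x161568C (r,kernel):
  L0 @0x3A[11] → 0x41007  P=1,RW=1,US=1,PS=0
  L1 @0x41[21] → 0x45007  P=1,RW=1,US=1,PS=0
  ⇒ phys 0x4568C  [2 reads]

Access #1 PA: FAULT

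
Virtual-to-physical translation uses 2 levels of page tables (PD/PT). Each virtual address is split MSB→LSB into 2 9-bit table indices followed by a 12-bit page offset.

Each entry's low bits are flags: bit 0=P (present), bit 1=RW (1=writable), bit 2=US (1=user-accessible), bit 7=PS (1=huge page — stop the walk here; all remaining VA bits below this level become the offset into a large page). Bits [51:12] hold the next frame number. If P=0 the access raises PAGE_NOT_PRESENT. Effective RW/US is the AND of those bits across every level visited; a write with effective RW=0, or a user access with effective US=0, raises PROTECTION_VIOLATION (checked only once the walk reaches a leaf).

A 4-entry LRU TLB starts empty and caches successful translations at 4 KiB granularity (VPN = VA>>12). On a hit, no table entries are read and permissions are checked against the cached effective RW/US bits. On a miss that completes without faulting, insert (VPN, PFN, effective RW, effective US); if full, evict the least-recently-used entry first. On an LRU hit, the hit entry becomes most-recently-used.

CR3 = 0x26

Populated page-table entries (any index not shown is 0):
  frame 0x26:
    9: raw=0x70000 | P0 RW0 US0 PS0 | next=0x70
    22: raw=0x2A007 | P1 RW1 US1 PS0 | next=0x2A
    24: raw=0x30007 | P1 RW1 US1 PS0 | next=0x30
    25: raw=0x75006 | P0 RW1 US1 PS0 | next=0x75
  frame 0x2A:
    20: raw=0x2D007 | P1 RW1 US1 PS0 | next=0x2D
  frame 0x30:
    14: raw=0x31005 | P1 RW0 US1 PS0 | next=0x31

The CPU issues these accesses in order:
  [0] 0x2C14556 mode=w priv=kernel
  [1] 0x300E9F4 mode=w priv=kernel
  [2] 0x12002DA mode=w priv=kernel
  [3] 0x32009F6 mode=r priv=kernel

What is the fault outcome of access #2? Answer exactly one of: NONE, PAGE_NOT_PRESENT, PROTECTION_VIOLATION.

Per-access translation:
#0 VA=0x2C14556 (w,kernel):
  [0] read 0x26 idx=22: raw=0x2A007 flags P=1 W=1 U=1 S=0
  [1] read 0x2A idx=20: raw=0x2D007 flags P=1 W=1 U=1 S=0
  ⇒ phys 0x2D556  [2 reads]
#1 VA=0x300E9F4 (w,kernel):
  [0] read 0x26 idx=24: raw=0x30007 flags P=1 W=1 U=1 S=0
  [1] read 0x30 idx=14: raw=0x31005 flags P=1 W=0 U=1 S=0
  → PROTECTION_VIOLATION  (2 entries read)
#2 VA=0x12002DA (w,kernel):
  [0] read 0x26 idx=9: raw=0x70000 flags P=0 W=0 U=0 S=0
  → PAGE_NOT_PRESENT  (1 entries read)
#3 VA=0x32009F6 (r,kernel):
  [0] read 0x26 idx=25: raw=0x75006 flags P=0 W=1 U=1 S=0
  → PAGE_NOT_PRESENT  (1 entries read)

Access #2 fault: PAGE_NOT_PRESENT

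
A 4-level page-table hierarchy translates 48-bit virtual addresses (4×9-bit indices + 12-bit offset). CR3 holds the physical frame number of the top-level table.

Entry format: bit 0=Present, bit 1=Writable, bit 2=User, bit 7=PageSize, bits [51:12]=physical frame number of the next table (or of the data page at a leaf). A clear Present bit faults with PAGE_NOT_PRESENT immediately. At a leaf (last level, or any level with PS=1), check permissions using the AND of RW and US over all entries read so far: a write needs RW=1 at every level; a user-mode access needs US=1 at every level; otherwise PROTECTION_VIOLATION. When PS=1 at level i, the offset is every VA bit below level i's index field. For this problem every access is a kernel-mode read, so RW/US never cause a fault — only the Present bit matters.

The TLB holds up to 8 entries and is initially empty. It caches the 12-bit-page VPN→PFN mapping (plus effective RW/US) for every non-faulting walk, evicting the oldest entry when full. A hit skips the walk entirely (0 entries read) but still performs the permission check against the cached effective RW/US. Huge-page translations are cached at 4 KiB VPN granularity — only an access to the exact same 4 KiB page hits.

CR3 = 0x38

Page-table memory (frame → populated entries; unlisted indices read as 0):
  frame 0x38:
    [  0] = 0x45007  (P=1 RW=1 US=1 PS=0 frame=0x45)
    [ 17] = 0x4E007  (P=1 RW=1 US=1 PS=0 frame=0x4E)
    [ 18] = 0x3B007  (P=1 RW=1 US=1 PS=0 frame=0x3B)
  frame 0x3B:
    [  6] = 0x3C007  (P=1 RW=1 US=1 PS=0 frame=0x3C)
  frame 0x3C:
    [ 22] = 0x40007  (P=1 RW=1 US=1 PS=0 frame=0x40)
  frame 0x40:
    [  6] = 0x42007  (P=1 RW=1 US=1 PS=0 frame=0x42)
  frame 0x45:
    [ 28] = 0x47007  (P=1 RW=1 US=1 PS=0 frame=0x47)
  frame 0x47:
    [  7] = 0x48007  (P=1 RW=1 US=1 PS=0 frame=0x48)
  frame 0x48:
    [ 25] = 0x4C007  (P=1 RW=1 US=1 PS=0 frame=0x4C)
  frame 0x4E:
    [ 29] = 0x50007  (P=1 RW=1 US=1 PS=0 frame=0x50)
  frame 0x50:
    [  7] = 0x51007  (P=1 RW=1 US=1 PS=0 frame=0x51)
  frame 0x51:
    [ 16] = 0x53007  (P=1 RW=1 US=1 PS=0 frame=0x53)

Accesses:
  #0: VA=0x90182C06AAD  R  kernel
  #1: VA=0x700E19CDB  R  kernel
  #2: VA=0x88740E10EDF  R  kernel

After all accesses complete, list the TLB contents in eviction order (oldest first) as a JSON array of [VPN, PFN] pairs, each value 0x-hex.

Trace:
#0 VA=0x90182C06AAD (r,kernel):
  L0: frame=0x38 idx=18 entry=0x3B007 [P=1 RW=1 US=1 PS=0]
  L1: frame=0x3B idx=6 entry=0x3C007 [P=1 RW=1 US=1 PS=0]
  L2: frame=0x3C idx=22 entry=0x40007 [P=1 RW=1 US=1 PS=0]
  L3: frame=0x40 idx=6 entry=0x42007 [P=1 RW=1 US=1 PS=0]
  → PA=0x42AAD  (4 entries read)
#1 VA=0x700E19CDB (r,kernel):
  L0: frame=0x38 idx=0 entry=0x45007 [P=1 RW=1 US=1 PS=0]
  L1: frame=0x45 idx=28 entry=0x47007 [P=1 RW=1 US=1 PS=0]
  L2: frame=0x47 idx=7 entry=0x48007 [P=1 RW=1 US=1 PS=0]
  L3: frame=0x48 idx=25 entry=0x4C007 [P=1 RW=1 US=1 PS=0]
  → PA=0x4CCDB  (4 entries read)
#2 VA=0x88740E10EDF (r,kernel):
  L0: frame=0x38 idx=17 entry=0x4E007 [P=1 RW=1 US=1 PS=0]
  L1: frame=0x4E idx=29 entry=0x50007 [P=1 RW=1 US=1 PS=0]
  L2: frame=0x50 idx=7 entry=0x51007 [P=1 RW=1 US=1 PS=0]
  L3: frame=0x51 idx=16 entry=0x53007 [P=1 RW=1 US=1 PS=0]
  → PA=0x53EDF  (4 entries read)

TLB: [["0x90182C06", "0x42"], ["0x700E19", "0x4C"], ["0x88740E10", "0x53"]]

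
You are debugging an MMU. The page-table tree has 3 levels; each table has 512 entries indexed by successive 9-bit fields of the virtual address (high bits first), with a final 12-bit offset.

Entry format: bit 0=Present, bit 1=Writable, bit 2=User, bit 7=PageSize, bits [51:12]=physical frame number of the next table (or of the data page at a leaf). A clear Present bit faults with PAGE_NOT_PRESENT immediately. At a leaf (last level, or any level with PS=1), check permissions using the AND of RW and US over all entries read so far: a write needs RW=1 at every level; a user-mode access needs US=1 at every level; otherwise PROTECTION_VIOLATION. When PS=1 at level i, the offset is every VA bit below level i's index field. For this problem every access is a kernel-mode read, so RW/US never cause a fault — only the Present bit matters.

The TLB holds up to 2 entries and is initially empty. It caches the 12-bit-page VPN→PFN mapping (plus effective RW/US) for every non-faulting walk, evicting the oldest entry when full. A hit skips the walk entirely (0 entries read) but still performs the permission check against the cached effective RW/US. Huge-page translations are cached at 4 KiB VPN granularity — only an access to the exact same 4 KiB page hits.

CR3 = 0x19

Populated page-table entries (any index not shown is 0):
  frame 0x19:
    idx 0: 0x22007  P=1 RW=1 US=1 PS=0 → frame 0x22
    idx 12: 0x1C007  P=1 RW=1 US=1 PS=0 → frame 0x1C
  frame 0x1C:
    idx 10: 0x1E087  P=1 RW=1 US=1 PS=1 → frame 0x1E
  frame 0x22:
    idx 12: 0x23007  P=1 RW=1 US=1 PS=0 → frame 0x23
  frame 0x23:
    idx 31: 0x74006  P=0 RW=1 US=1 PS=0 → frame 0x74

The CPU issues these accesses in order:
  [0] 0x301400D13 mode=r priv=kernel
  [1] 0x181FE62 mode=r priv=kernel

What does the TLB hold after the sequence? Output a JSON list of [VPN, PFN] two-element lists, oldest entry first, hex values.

Walk each access:
#0 VA=0x301400D13 (r,kernel):
  L0 @0x19[12] → 0x1C007  P=1,RW=1,US=1,PS=0
  L1 @0x1C[10] → 0x1E087  P=1,RW=1,US=1,PS=1
  ✓ 0x1ED13 (huge @L1)  — 2 lookups
#1 VA=0x181FE62 (r,kernel):
  L0 @0x19[0] → 0x22007  P=1,RW=1,US=1,PS=0
  L1 @0x22[12] → 0x23007  P=1,RW=1,US=1,PS=0
  L2 @0x23[31] → 0x74006  P=0,RW=1,US=1,PS=0
  ✗ PAGE_NOT_PRESENT  [3 reads]

TLB: [["0x301400", "0x1E"]]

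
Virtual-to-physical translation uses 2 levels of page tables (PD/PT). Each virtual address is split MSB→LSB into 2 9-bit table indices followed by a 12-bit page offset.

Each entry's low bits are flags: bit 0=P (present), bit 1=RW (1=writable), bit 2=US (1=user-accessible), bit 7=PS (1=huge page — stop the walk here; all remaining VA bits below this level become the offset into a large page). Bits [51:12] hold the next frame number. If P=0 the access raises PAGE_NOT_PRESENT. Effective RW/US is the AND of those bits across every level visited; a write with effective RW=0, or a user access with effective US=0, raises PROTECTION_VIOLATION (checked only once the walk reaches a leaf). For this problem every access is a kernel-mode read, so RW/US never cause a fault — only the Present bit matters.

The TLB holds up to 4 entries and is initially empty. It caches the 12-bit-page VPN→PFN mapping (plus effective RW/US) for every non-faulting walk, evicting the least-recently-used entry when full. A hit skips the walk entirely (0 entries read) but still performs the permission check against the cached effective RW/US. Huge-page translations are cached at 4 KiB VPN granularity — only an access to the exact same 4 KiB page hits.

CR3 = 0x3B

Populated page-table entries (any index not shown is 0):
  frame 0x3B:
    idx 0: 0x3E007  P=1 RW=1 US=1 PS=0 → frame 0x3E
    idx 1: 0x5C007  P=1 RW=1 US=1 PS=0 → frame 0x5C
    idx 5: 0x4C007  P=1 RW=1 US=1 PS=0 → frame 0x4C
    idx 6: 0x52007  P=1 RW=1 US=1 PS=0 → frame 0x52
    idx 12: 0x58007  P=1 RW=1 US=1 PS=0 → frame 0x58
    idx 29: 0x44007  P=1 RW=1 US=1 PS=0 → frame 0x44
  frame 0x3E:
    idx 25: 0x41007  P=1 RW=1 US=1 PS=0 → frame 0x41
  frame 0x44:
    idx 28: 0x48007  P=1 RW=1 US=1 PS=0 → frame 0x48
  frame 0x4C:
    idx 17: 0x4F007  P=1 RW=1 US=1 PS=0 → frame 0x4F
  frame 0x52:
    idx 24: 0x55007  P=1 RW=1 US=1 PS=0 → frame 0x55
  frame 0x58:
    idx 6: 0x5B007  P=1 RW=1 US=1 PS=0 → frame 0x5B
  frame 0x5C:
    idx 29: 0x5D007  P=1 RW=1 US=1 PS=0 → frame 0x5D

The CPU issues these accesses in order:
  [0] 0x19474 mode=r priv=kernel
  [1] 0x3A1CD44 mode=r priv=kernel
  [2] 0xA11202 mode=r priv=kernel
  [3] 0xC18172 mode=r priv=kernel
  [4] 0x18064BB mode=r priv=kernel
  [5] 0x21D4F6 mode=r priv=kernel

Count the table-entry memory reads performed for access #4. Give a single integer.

Trace:
#0 VA=0x19474 (r,kernel):
  [0] read 0x3B idx=0: raw=0x3E007 flags P=1 W=1 U=1 S=0
  [1] read 0x3E idx=25: raw=0x41007 flags P=1 W=1 U=1 S=0
  ✓ 0x41474  — 2 lookups
#1 VA=0x3A1CD44 (r,kernel):
  [0] read 0x3B idx=29: raw=0x44007 flags P=1 W=1 U=1 S=0
  [1] read 0x44 idx=28: raw=0x48007 flags P=1 W=1 U=1 S=0
  ✓ 0x48D44  — 2 lookups
#2 VA=0xA11202 (r,kernel):
  [0] read 0x3B idx=5: raw=0x4C007 flags P=1 W=1 U=1 S=0
  [1] read 0x4C idx=17: raw=0x4F007 flags P=1 W=1 U=1 S=0
  ✓ 0x4F202  — 2 lookups
#3 VA=0xC18172 (r,kernel):
  [0] read 0x3B idx=6: raw=0x52007 flags P=1 W=1 U=1 S=0
  [1] read 0x52 idx=24: raw=0x55007 flags P=1 W=1 U=1 S=0
  ✓ 0x55172  — 2 lookups
#4 VA=0x18064BB (r,kernel):
  [0] read 0x3B idx=12: raw=0x58007 flags P=1 W=1 U=1 S=0
  [1] read 0x58 idx=6: raw=0x5B007 flags P=1 W=1 U=1 S=0
  ✓ 0x5B4BB  — 2 lookups
#5 VA=0x21D4F6 (r,kernel):
  [0] read 0x3B idx=1: raw=0x5C007 flags P=1 W=1 U=1 S=0
  [1] read 0x5C idx=29: raw=0x5D007 flags P=1 W=1 U=1 S=0
  ✓ 0x5D4F6  — 2 lookups

Entries read for #4: 2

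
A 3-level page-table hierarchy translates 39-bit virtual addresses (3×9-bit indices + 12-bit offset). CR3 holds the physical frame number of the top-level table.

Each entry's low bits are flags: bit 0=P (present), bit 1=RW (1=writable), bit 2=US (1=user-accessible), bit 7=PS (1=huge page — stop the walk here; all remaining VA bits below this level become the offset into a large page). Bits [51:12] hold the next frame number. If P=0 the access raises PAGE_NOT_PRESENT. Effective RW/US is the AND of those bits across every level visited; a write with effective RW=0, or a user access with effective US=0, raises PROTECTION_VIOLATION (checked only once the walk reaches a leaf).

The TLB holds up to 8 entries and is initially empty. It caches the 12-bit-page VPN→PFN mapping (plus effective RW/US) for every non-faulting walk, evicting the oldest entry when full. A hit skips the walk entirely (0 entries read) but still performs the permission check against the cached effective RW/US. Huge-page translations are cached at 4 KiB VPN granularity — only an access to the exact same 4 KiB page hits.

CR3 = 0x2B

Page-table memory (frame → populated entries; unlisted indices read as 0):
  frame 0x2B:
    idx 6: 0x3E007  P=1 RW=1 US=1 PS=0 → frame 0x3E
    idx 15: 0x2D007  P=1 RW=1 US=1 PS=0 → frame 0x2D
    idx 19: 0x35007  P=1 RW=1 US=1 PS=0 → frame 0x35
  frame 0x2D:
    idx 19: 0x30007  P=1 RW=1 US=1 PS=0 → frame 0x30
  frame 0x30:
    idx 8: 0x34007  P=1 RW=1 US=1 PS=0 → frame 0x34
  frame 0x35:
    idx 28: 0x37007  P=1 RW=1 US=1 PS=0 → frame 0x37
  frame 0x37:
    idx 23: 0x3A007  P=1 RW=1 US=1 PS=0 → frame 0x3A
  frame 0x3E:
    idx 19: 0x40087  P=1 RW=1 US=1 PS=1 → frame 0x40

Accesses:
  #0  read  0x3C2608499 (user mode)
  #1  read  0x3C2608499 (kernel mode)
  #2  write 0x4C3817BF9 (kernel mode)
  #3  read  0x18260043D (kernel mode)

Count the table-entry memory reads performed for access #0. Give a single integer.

Per-access translation:
#0 VA=0x3C2608499 (r,user):
  L0 @0x2B[15] → 0x2D007  P=1,RW=1,US=1,PS=0
  L1 @0x2D[19] → 0x30007  P=1,RW=1,US=1,PS=0
  L2 @0x30[8] → 0x34007  P=1,RW=1,US=1,PS=0
  → PA=0x34499  (3 entries read)
#1 VA=0x3C2608499 (r,kernel):
  TLB hit vpn=0x3C2608 → PA=0x34499
#2 VA=0x4C3817BF9 (w,kernel):
  L0 @0x2B[19] → 0x35007  P=1,RW=1,US=1,PS=0
  L1 @0x35[28] → 0x37007  P=1,RW=1,US=1,PS=0
  L2 @0x37[23] → 0x3A007  P=1,RW=1,US=1,PS=0
  → PA=0x3ABF9  (3 entries read)
#3 VA=0x18260043D (r,kernel):
  L0 @0x2B[6] → 0x3E007  P=1,RW=1,US=1,PS=0
  L1 @0x3E[19] → 0x40087  P=1,RW=1,US=1,PS=1
  → PA=0x4043D (huge @L1)  (2 entries read)

Entries read for #0: 3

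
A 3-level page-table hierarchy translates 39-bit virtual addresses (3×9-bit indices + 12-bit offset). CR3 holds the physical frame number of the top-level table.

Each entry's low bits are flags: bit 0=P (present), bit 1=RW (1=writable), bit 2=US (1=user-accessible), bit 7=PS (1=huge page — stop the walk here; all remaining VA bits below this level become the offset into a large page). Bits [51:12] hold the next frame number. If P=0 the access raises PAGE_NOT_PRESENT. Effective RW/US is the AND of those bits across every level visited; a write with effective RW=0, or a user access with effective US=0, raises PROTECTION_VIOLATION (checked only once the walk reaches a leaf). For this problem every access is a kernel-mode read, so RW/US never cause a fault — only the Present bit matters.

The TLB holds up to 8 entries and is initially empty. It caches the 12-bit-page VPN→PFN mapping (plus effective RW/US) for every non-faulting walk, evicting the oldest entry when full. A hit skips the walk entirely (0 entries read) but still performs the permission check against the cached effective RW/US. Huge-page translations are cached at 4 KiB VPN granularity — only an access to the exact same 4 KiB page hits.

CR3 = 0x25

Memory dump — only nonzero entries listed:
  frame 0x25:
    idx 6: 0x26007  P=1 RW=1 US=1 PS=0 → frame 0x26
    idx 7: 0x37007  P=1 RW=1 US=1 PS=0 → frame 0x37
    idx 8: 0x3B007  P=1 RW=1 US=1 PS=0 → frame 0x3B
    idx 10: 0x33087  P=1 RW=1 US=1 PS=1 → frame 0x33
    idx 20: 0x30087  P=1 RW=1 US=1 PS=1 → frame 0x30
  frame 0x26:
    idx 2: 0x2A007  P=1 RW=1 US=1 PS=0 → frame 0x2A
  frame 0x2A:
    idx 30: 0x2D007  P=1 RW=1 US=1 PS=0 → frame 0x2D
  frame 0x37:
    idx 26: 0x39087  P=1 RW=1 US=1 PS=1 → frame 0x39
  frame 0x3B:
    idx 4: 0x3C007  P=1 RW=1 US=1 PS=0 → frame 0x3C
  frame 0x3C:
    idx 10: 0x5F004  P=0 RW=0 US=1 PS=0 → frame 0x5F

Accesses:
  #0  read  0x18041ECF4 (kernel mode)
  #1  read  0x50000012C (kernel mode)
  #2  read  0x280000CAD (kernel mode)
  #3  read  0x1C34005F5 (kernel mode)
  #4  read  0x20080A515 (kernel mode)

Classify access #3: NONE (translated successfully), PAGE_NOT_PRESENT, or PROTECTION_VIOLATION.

Walk each access:
#0 VA=0x18041ECF4 (r,kernel):
  L0: frame=0x25 idx=6 entry=0x26007 [P=1 RW=1 US=1 PS=0]
  L1: frame=0x26 idx=2 entry=0x2A007 [P=1 RW=1 US=1 PS=0]
  L2: frame=0x2A idx=30 entry=0x2D007 [P=1 RW=1 US=1 PS=0]
  → PA=0x2DCF4  (3 entries read)
#1 VA=0x50000012C (r,kernel):
  L0: frame=0x25 idx=20 entry=0x30087 [P=1 RW=1 US=1 PS=1]
  → PA=0x3012C (huge @L0)  (1 entries read)
#2 VA=0x280000CAD (r,kernel):
  L0: frame=0x25 idx=10 entry=0x33087 [P=1 RW=1 US=1 PS=1]
  → PA=0x33CAD (huge @L0)  (1 entries read)
#3 VA=0x1C34005F5 (r,kernel):
  L0: frame=0x25 idx=7 entry=0x37007 [P=1 RW=1 US=1 PS=0]
  L1: frame=0x37 idx=26 entry=0x39087 [P=1 RW=1 US=1 PS=1]
  → PA=0x395F5 (huge @L1)  (2 entries read)
#4 VA=0x20080A515 (r,kernel):
  L0: frame=0x25 idx=8 entry=0x3B007 [P=1 RW=1 US=1 PS=0]
  L1: frame=0x3B idx=4 entry=0x3C007 [P=1 RW=1 US=1 PS=0]
  L2: frame=0x3C idx=10 entry=0x5F004 [P=0 RW=0 US=1 PS=0]
  ⇒ fault: PAGE_NOT_PRESENT  — 3 lookups

Access #3 fault: NONE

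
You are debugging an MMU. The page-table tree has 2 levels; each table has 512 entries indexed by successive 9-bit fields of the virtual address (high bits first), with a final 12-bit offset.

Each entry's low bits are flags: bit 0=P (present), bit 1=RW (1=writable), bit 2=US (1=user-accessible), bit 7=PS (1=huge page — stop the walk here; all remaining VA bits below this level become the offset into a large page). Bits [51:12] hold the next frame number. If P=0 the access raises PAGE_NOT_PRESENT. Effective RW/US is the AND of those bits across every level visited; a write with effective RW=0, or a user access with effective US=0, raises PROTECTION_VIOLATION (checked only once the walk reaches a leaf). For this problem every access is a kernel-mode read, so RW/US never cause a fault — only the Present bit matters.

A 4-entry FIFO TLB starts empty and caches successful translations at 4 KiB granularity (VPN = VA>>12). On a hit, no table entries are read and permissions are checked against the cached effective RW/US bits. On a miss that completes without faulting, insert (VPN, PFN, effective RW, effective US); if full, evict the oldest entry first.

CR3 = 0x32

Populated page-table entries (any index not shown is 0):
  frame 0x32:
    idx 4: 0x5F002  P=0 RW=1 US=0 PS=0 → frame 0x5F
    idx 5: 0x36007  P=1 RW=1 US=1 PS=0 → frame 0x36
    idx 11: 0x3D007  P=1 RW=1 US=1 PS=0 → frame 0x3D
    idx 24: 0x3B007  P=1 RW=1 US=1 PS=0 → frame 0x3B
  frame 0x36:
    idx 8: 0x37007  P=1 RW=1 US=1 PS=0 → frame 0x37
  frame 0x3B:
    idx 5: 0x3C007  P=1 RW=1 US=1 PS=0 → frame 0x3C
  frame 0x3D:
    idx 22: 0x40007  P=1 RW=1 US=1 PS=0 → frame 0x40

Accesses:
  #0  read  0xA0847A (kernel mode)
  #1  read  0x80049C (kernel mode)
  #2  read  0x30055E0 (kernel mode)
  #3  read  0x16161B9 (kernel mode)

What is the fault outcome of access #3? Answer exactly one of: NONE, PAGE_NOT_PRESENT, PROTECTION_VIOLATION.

Per-access translation:
#0 VA=0xA0847A (r,kernel):
  L0: frame=0x32 idx=5 entry=0x36007 [P=1 RW=1 US=1 PS=0]
  L1: frame=0x36 idx=8 entry=0x37007 [P=1 RW=1 US=1 PS=0]
  → PA=0x3747A  (2 entries read)
#1 VA=0x80049C (r,kernel):
  L0: frame=0x32 idx=4 entry=0x5F002 [P=0 RW=1 US=0 PS=0]
  → PAGE_NOT_PRESENT  (1 entries read)
#2 VA=0x30055E0 (r,kernel):
  L0: frame=0x32 idx=24 entry=0x3B007 [P=1 RW=1 US=1 PS=0]
  L1: frame=0x3B idx=5 entry=0x3C007 [P=1 RW=1 US=1 PS=0]
  → PA=0x3C5E0  (2 entries read)
#3 VA=0x16161B9 (r,kernel):
  L0: frame=0x32 idx=11 entry=0x3D007 [P=1 RW=1 US=1 PS=0]
  L1: frame=0x3D idx=22 entry=0x40007 [P=1 RW=1 US=1 PS=0]
  → PA=0x401B9  (2 entries read)

Access #3 fault: NONE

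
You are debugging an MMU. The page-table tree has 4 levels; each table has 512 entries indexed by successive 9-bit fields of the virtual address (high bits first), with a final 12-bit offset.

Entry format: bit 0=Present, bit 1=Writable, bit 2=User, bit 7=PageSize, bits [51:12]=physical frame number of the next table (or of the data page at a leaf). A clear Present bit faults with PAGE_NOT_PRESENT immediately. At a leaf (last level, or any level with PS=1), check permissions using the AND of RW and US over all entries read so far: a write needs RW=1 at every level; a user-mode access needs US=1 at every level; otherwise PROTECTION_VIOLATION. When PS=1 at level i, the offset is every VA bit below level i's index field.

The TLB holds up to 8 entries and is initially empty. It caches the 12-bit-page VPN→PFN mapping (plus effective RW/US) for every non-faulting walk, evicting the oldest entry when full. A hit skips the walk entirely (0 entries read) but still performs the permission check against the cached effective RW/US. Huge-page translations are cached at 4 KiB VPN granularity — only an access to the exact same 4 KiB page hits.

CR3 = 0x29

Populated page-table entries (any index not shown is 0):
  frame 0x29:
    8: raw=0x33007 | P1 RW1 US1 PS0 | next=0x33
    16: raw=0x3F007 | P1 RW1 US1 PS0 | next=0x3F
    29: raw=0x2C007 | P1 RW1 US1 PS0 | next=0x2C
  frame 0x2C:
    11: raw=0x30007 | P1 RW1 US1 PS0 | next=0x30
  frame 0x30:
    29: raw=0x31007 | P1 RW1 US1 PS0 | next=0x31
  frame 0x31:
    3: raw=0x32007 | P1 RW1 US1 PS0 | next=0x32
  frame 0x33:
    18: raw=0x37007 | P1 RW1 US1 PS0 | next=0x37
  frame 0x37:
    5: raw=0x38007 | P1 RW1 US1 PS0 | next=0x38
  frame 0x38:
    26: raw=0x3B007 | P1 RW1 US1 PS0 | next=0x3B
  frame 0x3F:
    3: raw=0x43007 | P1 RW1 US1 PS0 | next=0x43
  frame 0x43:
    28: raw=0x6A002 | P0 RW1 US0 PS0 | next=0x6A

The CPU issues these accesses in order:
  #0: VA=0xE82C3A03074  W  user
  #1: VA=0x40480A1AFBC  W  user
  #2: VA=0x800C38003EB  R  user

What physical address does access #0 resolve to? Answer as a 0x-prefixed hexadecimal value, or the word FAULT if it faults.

Per-access translation:
#0 VA=0xE82C3A03074 (w,user):
  [0] read 0x29 idx=29: raw=0x2C007 flags P=1 W=1 U=1 S=0
  [1] read 0x2C idx=11: raw=0x30007 flags P=1 W=1 U=1 S=0
  [2] read 0x30 idx=29: raw=0x31007 flags P=1 W=1 U=1 S=0
  [3] read 0x31 idx=3: raw=0x32007 flags P=1 W=1 U=1 S=0
  ✓ 0x32074  — 4 lookups
#1 VA=0x40480A1AFBC (w,user):
  [0] read 0x29 idx=8: raw=0x33007 flags P=1 W=1 U=1 S=0
  [1] read 0x33 idx=18: raw=0x37007 flags P=1 W=1 U=1 S=0
  [2] read 0x37 idx=5: raw=0x38007 flags P=1 W=1 U=1 S=0
  [3] read 0x38 idx=26: raw=0x3B007 flags P=1 W=1 U=1 S=0
  ✓ 0x3BFBC  — 4 lookups
#2 VA=0x800C38003EB (r,user):
  [0] read 0x29 idx=16: raw=0x3F007 flags P=1 W=1 U=1 S=0
  [1] read 0x3F idx=3: raw=0x43007 flags P=1 W=1 U=1 S=0
  [2] read 0x43 idx=28: raw=0x6A002 flags P=0 W=1 U=0 S=0
  ⇒ fault: PAGE_NOT_PRESENT  — 3 lookups

Access #0 PA: 0x32074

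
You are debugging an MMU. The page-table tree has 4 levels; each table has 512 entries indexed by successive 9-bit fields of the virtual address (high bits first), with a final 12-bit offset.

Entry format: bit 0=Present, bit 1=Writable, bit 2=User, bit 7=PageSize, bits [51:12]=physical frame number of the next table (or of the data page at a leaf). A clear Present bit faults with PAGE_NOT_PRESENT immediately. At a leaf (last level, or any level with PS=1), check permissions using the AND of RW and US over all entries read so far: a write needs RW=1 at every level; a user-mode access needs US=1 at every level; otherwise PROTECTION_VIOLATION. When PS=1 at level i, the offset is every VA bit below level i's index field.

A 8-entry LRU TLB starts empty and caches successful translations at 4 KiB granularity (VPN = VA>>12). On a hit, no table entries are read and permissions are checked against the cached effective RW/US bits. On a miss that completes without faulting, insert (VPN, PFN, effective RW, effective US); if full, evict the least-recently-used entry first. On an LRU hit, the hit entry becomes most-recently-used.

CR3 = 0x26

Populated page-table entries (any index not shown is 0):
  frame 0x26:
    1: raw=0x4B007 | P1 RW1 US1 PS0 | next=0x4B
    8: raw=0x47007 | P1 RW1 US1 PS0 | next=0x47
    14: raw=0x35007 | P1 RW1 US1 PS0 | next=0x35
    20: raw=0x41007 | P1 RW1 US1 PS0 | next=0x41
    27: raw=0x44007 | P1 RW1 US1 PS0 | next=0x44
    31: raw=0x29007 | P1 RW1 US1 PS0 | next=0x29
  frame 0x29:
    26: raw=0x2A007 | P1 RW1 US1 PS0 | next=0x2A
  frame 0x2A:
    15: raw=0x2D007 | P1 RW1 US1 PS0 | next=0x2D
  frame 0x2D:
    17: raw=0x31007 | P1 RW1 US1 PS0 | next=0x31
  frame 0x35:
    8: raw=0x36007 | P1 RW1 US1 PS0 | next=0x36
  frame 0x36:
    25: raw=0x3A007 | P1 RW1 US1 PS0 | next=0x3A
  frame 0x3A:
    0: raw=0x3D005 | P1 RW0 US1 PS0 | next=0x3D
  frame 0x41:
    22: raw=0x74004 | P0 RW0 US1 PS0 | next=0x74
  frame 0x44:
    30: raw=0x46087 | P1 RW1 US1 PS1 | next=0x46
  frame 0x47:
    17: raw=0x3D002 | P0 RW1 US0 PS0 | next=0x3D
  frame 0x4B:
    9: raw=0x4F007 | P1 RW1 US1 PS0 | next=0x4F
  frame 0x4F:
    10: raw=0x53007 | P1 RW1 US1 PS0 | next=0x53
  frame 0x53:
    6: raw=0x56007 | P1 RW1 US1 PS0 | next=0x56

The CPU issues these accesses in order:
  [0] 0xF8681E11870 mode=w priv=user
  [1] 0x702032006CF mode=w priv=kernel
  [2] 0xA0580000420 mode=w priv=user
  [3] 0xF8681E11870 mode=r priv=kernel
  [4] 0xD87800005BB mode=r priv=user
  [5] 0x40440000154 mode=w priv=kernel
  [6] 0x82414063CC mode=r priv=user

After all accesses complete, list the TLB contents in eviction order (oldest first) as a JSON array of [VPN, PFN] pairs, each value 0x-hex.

Per-access translation:
#0 VA=0xF8681E11870 (w,user):
  L0 @0x26[31] → 0x29007  P=1,RW=1,US=1,PS=0
  L1 @0x29[26] → 0x2A007  P=1,RW=1,US=1,PS=0
  L2 @0x2A[15] → 0x2D007  P=1,RW=1,US=1,PS=0
  L3 @0x2D[17] → 0x31007  P=1,RW=1,US=1,PS=0
  ⇒ phys 0x31870  [4 reads]
#1 VA=0x702032006CF (w,kernel):
  L0 @0x26[14] → 0x35007  P=1,RW=1,US=1,PS=0
  L1 @0x35[8] → 0x36007  P=1,RW=1,US=1,PS=0
  L2 @0x36[25] → 0x3A007  P=1,RW=1,US=1,PS=0
  L3 @0x3A[0] → 0x3D005  P=1,RW=0,US=1,PS=0
  → PROTECTION_VIOLATION  (4 entries read)
#2 VA=0xA0580000420 (w,user):
  L0 @0x26[20] → 0x41007  P=1,RW=1,US=1,PS=0
  L1 @0x41[22] → 0x74004  P=0,RW=0,US=1,PS=0
  → PAGE_NOT_PRESENT  (2 entries read)
#3 VA=0xF8681E11870 (r,kernel):
  TLB hit vpn=0xF8681E11 → PA=0x31870
#4 VA=0xD87800005BB (r,user):
  L0 @0x26[27] → 0x44007  P=1,RW=1,US=1,PS=0
  L1 @0x44[30] → 0x46087  P=1,RW=1,US=1,PS=1
  ⇒ phys 0x465BB (huge @L1)  [2 reads]
#5 VA=0x40440000154 (w,kernel):
  L0 @0x26[8] → 0x47007  P=1,RW=1,US=1,PS=0
  L1 @0x47[17] → 0x3D002  P=0,RW=1,US=0,PS=0
  → PAGE_NOT_PRESENT  (2 entries read)
#6 VA=0x82414063CC (r,user):
  L0 @0x26[1] → 0x4B007  P=1,RW=1,US=1,PS=0
  L1 @0x4B[9] → 0x4F007  P=1,RW=1,US=1,PS=0
  L2 @0x4F[10] → 0x53007  P=1,RW=1,US=1,PS=0
  L3 @0x53[6] → 0x56007  P=1,RW=1,US=1,PS=0
  ⇒ phys 0x563CC  [4 reads]

TLB: [["0xF8681E11", "0x31"], ["0xD8780000", "0x46"], ["0x8241406", "0x56"]]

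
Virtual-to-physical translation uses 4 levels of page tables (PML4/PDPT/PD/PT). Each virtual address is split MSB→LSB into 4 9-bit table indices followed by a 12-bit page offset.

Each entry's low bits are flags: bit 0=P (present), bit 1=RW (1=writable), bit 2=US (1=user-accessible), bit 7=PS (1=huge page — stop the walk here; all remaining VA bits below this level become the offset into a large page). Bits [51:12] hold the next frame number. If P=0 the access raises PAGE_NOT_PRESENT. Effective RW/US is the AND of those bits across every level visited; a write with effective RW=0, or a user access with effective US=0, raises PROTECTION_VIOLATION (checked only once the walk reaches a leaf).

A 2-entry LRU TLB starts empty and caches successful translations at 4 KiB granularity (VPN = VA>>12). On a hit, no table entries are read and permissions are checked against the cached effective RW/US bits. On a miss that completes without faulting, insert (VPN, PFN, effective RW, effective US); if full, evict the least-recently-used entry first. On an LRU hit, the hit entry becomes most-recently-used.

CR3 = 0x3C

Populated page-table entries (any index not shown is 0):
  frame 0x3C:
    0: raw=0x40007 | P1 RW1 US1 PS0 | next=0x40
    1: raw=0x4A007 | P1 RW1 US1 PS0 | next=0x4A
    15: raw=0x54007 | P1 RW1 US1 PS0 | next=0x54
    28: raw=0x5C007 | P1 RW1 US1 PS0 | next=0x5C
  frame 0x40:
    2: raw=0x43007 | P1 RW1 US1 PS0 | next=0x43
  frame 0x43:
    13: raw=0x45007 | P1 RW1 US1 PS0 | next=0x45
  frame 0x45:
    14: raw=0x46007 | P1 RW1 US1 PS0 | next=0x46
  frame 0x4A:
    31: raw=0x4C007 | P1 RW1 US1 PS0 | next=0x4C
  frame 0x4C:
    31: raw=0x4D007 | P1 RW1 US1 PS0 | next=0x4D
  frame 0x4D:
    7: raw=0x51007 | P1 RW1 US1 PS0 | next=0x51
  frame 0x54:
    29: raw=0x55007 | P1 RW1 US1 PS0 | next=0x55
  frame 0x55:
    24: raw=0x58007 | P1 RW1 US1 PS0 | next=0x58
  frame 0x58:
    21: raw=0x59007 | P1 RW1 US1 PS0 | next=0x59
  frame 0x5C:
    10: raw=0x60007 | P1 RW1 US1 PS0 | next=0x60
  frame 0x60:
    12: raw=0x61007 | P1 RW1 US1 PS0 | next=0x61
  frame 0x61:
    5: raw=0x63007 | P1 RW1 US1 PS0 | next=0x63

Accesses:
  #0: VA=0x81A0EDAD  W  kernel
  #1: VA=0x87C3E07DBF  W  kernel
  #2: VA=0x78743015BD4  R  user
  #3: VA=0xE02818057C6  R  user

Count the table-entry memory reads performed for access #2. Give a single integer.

Walk each access:
#0 VA=0x81A0EDAD (w,kernel):
  L0: frame=0x3C idx=0 entry=0x40007 [P=1 RW=1 US=1 PS=0]
  L1: frame=0x40 idx=2 entry=0x43007 [P=1 RW=1 US=1 PS=0]
  L2: frame=0x43 idx=13 entry=0x45007 [P=1 RW=1 US=1 PS=0]
  L3: frame=0x45 idx=14 entry=0x46007 [P=1 RW=1 US=1 PS=0]
  ⇒ phys 0x46DAD  [4 reads]
#1 VA=0x87C3E07DBF (w,kernel):
  L0: frame=0x3C idx=1 entry=0x4A007 [P=1 RW=1 US=1 PS=0]
  L1: frame=0x4A idx=31 entry=0x4C007 [P=1 RW=1 US=1 PS=0]
  L2: frame=0x4C idx=31 entry=0x4D007 [P=1 RW=1 US=1 PS=0]
  L3: frame=0x4D idx=7 entry=0x51007 [P=1 RW=1 US=1 PS=0]
  ⇒ phys 0x51DBF  [4 reads]
#2 VA=0x78743015BD4 (r,user):
  L0: frame=0x3C idx=15 entry=0x54007 [P=1 RW=1 US=1 PS=0]
  L1: frame=0x54 idx=29 entry=0x55007 [P=1 RW=1 US=1 PS=0]
  L2: frame=0x55 idx=24 entry=0x58007 [P=1 RW=1 US=1 PS=0]
  L3: frame=0x58 idx=21 entry=0x59007 [P=1 RW=1 US=1 PS=0]
  ⇒ phys 0x59BD4  [4 reads]
#3 VA=0xE02818057C6 (r,user):
  L0: frame=0x3C idx=28 entry=0x5C007 [P=1 RW=1 US=1 PS=0]
  L1: frame=0x5C idx=10 entry=0x60007 [P=1 RW=1 US=1 PS=0]
  L2: frame=0x60 idx=12 entry=0x61007 [P=1 RW=1 US=1 PS=0]
  L3: frame=0x61 idx=5 entry=0x63007 [P=1 RW=1 US=1 PS=0]
  ⇒ phys 0x637C6  [4 reads]

Entries read for #2: 4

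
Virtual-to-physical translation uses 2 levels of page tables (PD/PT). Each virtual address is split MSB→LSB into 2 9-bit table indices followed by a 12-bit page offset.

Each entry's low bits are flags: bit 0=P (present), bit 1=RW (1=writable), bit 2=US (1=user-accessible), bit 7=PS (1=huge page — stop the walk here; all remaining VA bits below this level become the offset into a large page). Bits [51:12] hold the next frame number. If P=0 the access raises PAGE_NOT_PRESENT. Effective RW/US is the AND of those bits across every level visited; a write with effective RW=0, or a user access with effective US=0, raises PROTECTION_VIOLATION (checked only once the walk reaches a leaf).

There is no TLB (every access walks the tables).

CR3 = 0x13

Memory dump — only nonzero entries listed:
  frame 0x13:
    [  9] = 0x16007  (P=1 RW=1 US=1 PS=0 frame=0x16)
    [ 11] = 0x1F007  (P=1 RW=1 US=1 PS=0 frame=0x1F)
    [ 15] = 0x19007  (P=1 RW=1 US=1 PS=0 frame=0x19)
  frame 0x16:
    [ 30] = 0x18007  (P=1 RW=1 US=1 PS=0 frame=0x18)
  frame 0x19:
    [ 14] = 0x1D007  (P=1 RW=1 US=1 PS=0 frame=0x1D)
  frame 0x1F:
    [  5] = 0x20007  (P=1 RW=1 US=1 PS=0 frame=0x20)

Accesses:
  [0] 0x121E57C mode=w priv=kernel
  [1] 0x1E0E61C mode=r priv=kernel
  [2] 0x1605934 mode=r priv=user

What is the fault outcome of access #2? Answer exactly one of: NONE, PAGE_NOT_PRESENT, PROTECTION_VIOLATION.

Per-access translation:
#0 VA=0x121E57C (w,kernel):
  [0] read 0x13 idx=9: raw=0x16007 flags P=1 W=1 U=1 S=0
  [1] read 0x16 idx=30: raw=0x18007 flags P=1 W=1 U=1 S=0
  ✓ 0x1857C  — 2 lookups
#1 VA=0x1E0E61C (r,kernel):
  [0] read 0x13 idx=15: raw=0x19007 flags P=1 W=1 U=1 S=0
  [1] read 0x19 idx=14: raw=0x1D007 flags P=1 W=1 U=1 S=0
  ✓ 0x1D61C  — 2 lookups
#2 VA=0x1605934 (r,user):
  [0] read 0x13 idx=11: raw=0x1F007 flags P=1 W=1 U=1 S=0
  [1] read 0x1F idx=5: raw=0x20007 flags P=1 W=1 U=1 S=0
  ✓ 0x20934  — 2 lookups

Access #2 fault: NONE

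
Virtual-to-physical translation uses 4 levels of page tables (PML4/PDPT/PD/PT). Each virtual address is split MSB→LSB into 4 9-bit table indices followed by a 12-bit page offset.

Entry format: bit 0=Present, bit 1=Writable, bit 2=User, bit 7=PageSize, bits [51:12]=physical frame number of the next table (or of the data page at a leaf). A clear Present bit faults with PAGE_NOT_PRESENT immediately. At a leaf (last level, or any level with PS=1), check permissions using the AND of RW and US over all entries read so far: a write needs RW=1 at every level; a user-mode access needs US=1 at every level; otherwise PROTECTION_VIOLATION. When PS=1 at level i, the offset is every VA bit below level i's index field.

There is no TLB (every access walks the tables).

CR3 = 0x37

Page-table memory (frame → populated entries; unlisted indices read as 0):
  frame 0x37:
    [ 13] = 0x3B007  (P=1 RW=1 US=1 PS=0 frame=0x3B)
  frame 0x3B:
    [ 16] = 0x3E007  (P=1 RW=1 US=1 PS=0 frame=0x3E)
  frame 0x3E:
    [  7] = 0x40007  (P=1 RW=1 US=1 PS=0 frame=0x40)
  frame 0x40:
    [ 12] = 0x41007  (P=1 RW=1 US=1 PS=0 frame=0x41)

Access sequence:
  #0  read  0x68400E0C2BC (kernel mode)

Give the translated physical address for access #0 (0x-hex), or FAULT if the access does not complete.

Per-access translation:
#0 VA=0x68400E0C2BC (r,kernel):
  [0] read 0x37 idx=13: raw=0x3B007 flags P=1 W=1 U=1 S=0
  [1] read 0x3B idx=16: raw=0x3E007 flags P=1 W=1 U=1 S=0
  [2] read 0x3E idx=7: raw=0x40007 flags P=1 W=1 U=1 S=0
  [3] read 0x40 idx=12: raw=0x41007 flags P=1 W=1 U=1 S=0
  ⇒ phys 0x412BC  [4 reads]

Access #0 PA: 0x412BC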